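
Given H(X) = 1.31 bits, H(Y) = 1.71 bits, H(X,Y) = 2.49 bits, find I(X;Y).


I(X;Y) = H(X) + H(Y) - H(X,Y) = 1.31 + 1.71 - 2.49 = 0.53

0.53 bits


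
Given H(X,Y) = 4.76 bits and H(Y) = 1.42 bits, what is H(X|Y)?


H(X|Y) = H(X,Y) - H(Y) = 4.76 - 1.42 = 3.34

3.34 bits


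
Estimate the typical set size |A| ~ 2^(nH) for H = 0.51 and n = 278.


log2|A_typical| = nH = 278 * 0.51 = 141.78, so |A_typical| ~ 2^141.78 = 4.787e+42

4.787e+42


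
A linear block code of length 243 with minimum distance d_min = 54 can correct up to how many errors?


Correction capability = floor((d-1)/2) = floor((54-1)/2) = 26

26 errors


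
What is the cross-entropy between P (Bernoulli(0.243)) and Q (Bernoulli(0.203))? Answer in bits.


H(P,Q) = -p*log2(q) - (1-p)*log2(1-q). -0.243*log2(0.203) = 0.559009; -0.757*log2(0.797) = 0.247803. H(P,Q) = 0.559009 + 0.247803 = 0.8068

0.8068 bits


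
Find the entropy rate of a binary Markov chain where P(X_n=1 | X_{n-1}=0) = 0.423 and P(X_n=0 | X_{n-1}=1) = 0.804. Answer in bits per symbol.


Stationary distribution: pi_0 = p10/(p01+p10) = 0.6553, pi_1 = 0.3447. Entropy rate H' = pi_0*H(p01) + pi_1*H(p10) = 0.6553*0.9828 + 0.3447*0.7139 = 0.8901

0.8901 bits/symbol


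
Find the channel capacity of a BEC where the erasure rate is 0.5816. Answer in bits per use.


C = 1 - epsilon = 1 - 0.5816 = 0.4184

0.4184 bits


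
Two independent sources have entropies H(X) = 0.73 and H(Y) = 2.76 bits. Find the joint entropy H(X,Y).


For independent variables, H(X,Y) = H(X) + H(Y) = 0.73 + 2.76 = 3.49

3.49 bits


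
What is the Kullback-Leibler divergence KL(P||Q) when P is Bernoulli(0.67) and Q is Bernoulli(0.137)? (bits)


KL = p*log2(p/q) + (1-p)*log2((1-p)/(1-q)) = 0.67*log2(0.67/0.137) + 0.33*log2(0.33/0.863) = 1.0766

1.0766 bits


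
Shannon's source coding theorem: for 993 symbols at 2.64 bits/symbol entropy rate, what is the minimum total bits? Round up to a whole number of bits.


Minimum bits >= n * H = 993 * 2.64 = 2621.52, rounded up to a whole number of bits = 2622

2622 bits


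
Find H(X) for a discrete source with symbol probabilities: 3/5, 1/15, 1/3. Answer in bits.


H = -sum(p_i * log2(p_i)). Terms: -(3/5)*log2(3/5) = 0.442179; -(1/15)*log2(1/15) = 0.260459; -(1/3)*log2(1/3) = 0.528321. H = 0.442179 + 0.260459 + 0.528321 = 1.231

1.231 bits


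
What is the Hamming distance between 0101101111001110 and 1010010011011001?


Count differing positions: ^ ^ ^ ^ ^ ^ ^ ^ . . . ^ . ^ ^ ^ = 12 differences

12


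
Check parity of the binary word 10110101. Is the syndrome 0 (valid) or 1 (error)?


Syndrome = XOR of all bits = 1 XOR 0 XOR 1 XOR 1 XOR 0 XOR 1 XOR 0 XOR 1 = 1

1


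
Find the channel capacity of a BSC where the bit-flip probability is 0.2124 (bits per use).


H(p) = -p*log2(p) - (1-p)*log2(1-p) = -0.2124*log2(0.2124) - 0.7876*log2(0.7876) = 0.474745 + 0.271301 = 0.746. C = 1 - H(p) = 1 - 0.746 = 0.254

0.254 bits


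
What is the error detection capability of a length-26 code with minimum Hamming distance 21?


Detection capability = d_min - 1 = 21 - 1 = 20

20 errors


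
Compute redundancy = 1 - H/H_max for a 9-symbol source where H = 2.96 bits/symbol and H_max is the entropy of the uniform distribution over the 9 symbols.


H_max = log2(K) = log2(9) = 3.1699 bits/symbol. Redundancy = 1 - H/H_max = 1 - 2.96/3.1699 = 1 - 0.9338 = 0.0662

0.0662


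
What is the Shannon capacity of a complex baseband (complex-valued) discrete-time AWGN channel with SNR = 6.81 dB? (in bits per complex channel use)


SNR_linear = 10^(6.81/10) = 4.7973; C = log2(1 + SNR_linear) = log2(1 + 4.7973) = 2.5354

2.5354 bits/channel use


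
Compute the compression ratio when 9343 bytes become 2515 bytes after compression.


Ratio = original / compressed = 9343 / 2515 = 3.7149

3.7149


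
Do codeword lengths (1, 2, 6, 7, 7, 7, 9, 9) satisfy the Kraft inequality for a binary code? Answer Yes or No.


Kraft sum = sum(2^(-l_i)) = 0.793, need <= 1. Result: satisfied (a binary prefix-free code with these lengths exists)

Yes


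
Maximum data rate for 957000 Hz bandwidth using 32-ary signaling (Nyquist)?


Rate = 2 * B * log2(M) = 2 * 957000 * 5.0 = 9570000.0

9570000.0 bps


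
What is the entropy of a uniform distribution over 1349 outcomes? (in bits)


H = log2(n) = log2(1349) = 10.3977

10.3977 bits


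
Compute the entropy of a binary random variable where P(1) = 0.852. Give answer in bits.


H = -p*log2(p) - (1-p)*log2(1-p). -0.852*log2(0.852) = 0.196876; -0.148*log2(0.148) = 0.407937. H = 0.196876 + 0.407937 = 0.6048

0.6048 bits


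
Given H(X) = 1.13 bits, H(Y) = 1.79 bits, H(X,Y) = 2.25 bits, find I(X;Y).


I(X;Y) = H(X) + H(Y) - H(X,Y) = 1.13 + 1.79 - 2.25 = 0.67

0.67 bits


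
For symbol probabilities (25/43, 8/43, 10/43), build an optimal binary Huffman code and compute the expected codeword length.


Huffman construction (repeatedly merge the two least-probable nodes; each merge adds 1 bit to every symbol beneath it): 8/43 + 10/43 = 18/43; 18/43 + 25/43 = 1. Resulting codeword lengths (in the order the probabilities were given): (1, 2, 2). L_avg = sum(p_i * l_i) = 25/43*1 + 8/43*2 + 10/43*2 = 61/43 = 1.4186

1.4186 bits


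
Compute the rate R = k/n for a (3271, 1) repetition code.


Rate = k/n = 1/3271

1/3271


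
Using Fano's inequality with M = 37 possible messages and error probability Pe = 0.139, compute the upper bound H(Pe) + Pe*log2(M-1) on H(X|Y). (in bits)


H(Pe) = -Pe*log2(Pe) - (1-Pe)*log2(1-Pe) = -0.139*log2(0.139) - 0.861*log2(0.861) = 0.395711 + 0.185903 = 0.5816. Pe*log2(M-1) = 0.139*log2(36) = 0.718620. Bound = H(Pe) + Pe*log2(M-1) = 0.395711 + 0.185903 + 0.718620 = 1.3002

1.3002 bits


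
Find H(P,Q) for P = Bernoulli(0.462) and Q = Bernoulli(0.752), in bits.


H(P,Q) = -p*log2(q) - (1-p)*log2(1-q). -0.462*log2(0.752) = 0.189972; -0.538*log2(0.248) = 1.082234. H(P,Q) = 0.189972 + 1.082234 = 1.2722

1.2722 bits


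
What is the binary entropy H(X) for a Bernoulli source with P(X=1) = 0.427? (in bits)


H = -p*log2(p) - (1-p)*log2(1-p). -0.427*log2(0.427) = 0.524224; -0.573*log2(0.573) = 0.460344. H = 0.524224 + 0.460344 = 0.9846

0.9846 bits


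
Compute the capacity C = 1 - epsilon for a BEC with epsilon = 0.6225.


C = 1 - epsilon = 1 - 0.6225 = 0.3775

0.3775 bits


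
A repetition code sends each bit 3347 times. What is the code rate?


Rate = k/n = 1/3347

1/3347


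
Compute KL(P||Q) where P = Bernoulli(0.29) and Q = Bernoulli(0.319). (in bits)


KL = p*log2(p/q) + (1-p)*log2((1-p)/(1-q)) = 0.29*log2(0.29/0.319) + 0.71*log2(0.71/0.681) = 0.0028

0.0028 bits


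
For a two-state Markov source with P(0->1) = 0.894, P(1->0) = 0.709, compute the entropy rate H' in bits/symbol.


Stationary distribution: pi_0 = p10/(p01+p10) = 0.4423, pi_1 = 0.5577. Entropy rate H' = pi_0*H(p01) + pi_1*H(p10) = 0.4423*0.4877 + 0.5577*0.87 = 0.7009

0.7009 bits/symbol


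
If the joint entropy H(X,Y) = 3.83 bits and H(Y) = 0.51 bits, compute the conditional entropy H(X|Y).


H(X|Y) = H(X,Y) - H(Y) = 3.83 - 0.51 = 3.32

3.32 bits


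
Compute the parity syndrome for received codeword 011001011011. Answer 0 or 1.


Syndrome = XOR of all bits = 0 XOR 1 XOR 1 XOR 0 XOR 0 XOR 1 XOR 0 XOR 1 XOR 1 XOR 0 XOR 1 XOR 1 = 1

1


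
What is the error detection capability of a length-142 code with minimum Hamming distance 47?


Detection capability = d_min - 1 = 47 - 1 = 46

46 errors


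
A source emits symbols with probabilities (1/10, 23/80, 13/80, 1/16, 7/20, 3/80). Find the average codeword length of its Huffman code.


Huffman construction (repeatedly merge the two least-probable nodes; each merge adds 1 bit to every symbol beneath it): 3/80 + 1/16 = 1/10; 1/10 + 1/10 = 1/5; 13/80 + 1/5 = 29/80; 23/80 + 7/20 = 51/80; 29/80 + 51/80 = 1. Resulting codeword lengths (in the order the probabilities were given): (3, 2, 2, 4, 2, 4). L_avg = sum(p_i * l_i) = 1/10*3 + 23/80*2 + 13/80*2 + 1/16*4 + 7/20*2 + 3/80*4 = 23/10 = 2.3

2.3 bits


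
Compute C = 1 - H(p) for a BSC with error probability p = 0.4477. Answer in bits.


H(p) = -p*log2(p) - (1-p)*log2(1-p) = -0.4477*log2(0.4477) - 0.5523*log2(0.5523) = 0.519061 + 0.473032 = 0.9921. C = 1 - H(p) = 1 - 0.9921 = 0.0079

0.0079 bits


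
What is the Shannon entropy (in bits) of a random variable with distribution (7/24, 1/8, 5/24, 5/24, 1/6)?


H = -sum(p_i * log2(p_i)). Terms: -(7/24)*log2(7/24) = 0.518469; -(1/8)*log2(1/8) = 0.375000; -(5/24)*log2(5/24) = 0.471466; -(5/24)*log2(5/24) = 0.471466; -(1/6)*log2(1/6) = 0.430827. H = 0.518469 + 0.375000 + 0.471466 + 0.471466 + 0.430827 = 2.2672

2.2672 bits


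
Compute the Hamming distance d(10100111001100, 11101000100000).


Count differing positions: . ^ . . ^ ^ ^ ^ ^ . ^ ^ . . = 8 differences

8


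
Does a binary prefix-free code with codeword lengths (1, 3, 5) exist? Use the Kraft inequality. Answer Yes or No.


Kraft sum = sum(2^(-l_i)) = 0.6562, need <= 1. Result: satisfied (a binary prefix-free code with these lengths exists)

Yes


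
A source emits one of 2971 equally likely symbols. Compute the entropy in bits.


H = log2(n) = log2(2971) = 11.5367

11.5367 bits


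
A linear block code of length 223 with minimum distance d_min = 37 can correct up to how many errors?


Correction capability = floor((d-1)/2) = floor((37-1)/2) = 18

18 errors


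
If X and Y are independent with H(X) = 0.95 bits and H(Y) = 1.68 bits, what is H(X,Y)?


For independent variables, H(X,Y) = H(X) + H(Y) = 0.95 + 1.68 = 2.63

2.63 bits


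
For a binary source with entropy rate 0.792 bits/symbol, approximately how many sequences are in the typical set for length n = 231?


log2|A_typical| = nH = 231 * 0.792 = 182.952, so |A_typical| ~ 2^182.952 = 1.186e+55

1.186e+55


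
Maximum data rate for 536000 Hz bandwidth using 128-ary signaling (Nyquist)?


Rate = 2 * B * log2(M) = 2 * 536000 * 7.0 = 7504000.0

7504000.0 bps


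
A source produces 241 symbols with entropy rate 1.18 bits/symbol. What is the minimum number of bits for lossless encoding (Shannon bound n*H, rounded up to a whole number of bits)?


Minimum bits >= n * H = 241 * 1.18 = 284.38, rounded up to a whole number of bits = 285

285 bits


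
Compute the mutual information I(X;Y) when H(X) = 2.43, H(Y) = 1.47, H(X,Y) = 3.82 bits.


I(X;Y) = H(X) + H(Y) - H(X,Y) = 2.43 + 1.47 - 3.82 = 0.08

0.08 bits


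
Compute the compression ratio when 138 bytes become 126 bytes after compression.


Ratio = original / compressed = 138 / 126 = 1.0952

1.0952


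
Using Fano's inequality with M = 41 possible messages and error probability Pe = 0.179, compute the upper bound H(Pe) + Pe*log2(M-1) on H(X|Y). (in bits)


H(Pe) = -Pe*log2(Pe) - (1-Pe)*log2(1-Pe) = -0.179*log2(0.179) - 0.821*log2(0.821) = 0.444272 + 0.233612 = 0.6779. Pe*log2(M-1) = 0.179*log2(40) = 0.952625. Bound = H(Pe) + Pe*log2(M-1) = 0.444272 + 0.233612 + 0.952625 = 1.6305

1.6305 bits


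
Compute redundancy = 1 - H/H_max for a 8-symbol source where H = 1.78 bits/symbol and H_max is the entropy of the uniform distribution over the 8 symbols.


H_max = log2(K) = log2(8) = 3.0 bits/symbol. Redundancy = 1 - H/H_max = 1 - 1.78/3.0 = 1 - 0.5933 = 0.4067

0.4067


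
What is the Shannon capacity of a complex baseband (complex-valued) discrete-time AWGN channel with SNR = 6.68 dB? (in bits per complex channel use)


SNR_linear = 10^(6.68/10) = 4.6559; C = log2(1 + SNR_linear) = log2(1 + 4.6559) = 2.4997

2.4997 bits/channel use


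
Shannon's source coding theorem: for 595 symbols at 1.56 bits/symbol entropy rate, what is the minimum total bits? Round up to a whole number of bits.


Minimum bits >= n * H = 595 * 1.56 = 928.2, rounded up to a whole number of bits = 929

929 bits


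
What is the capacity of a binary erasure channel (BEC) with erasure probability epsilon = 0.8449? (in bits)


C = 1 - epsilon = 1 - 0.8449 = 0.1551

0.1551 bits


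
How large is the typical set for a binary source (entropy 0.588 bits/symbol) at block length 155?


log2|A_typical| = nH = 155 * 0.588 = 91.14, so |A_typical| ~ 2^91.14 = 2.728e+27

2.728e+27


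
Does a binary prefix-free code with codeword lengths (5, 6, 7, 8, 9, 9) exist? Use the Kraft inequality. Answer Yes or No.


Kraft sum = sum(2^(-l_i)) = 0.0625, need <= 1. Result: satisfied (a binary prefix-free code with these lengths exists)

Yes


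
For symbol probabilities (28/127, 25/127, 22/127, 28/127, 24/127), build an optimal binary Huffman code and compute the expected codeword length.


Huffman construction (repeatedly merge the two least-probable nodes; each merge adds 1 bit to every symbol beneath it): 22/127 + 24/127 = 46/127; 25/127 + 28/127 = 53/127; 28/127 + 46/127 = 74/127; 53/127 + 74/127 = 1. Resulting codeword lengths (in the order the probabilities were given): (2, 2, 3, 2, 3). L_avg = sum(p_i * l_i) = 28/127*2 + 25/127*2 + 22/127*3 + 28/127*2 + 24/127*3 = 300/127 = 2.3622

2.3622 bits


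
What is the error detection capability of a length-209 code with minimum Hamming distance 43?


Detection capability = d_min - 1 = 43 - 1 = 42

42 errors


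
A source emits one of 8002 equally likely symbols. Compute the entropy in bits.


H = log2(n) = log2(8002) = 12.9661

12.9661 bits


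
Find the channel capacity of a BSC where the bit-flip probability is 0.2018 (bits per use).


H(p) = -p*log2(p) - (1-p)*log2(1-p) = -0.2018*log2(0.2018) - 0.7982*log2(0.7982) = 0.465957 + 0.259557 = 0.7255. C = 1 - H(p) = 1 - 0.7255 = 0.2745

0.2745 bits


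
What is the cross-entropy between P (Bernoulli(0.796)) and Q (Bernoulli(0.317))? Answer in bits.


H(P,Q) = -p*log2(q) - (1-p)*log2(1-q). -0.796*log2(0.317) = 1.319326; -0.204*log2(0.683) = 0.112209. H(P,Q) = 1.319326 + 0.112209 = 1.4315

1.4315 bits


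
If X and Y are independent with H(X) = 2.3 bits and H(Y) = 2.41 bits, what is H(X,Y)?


For independent variables, H(X,Y) = H(X) + H(Y) = 2.3 + 2.41 = 4.71

4.71 bits


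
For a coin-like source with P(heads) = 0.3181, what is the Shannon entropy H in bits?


H = -p*log2(p) - (1-p)*log2(1-p). -0.3181*log2(0.3181) = 0.525644; -0.6819*log2(0.6819) = 0.376660. H = 0.525644 + 0.376660 = 0.9023

0.9023 bits


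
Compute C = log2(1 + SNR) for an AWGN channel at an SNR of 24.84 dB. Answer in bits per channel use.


SNR_linear = 10^(24.84/10) = 304.7895; C = log2(1 + SNR_linear) = log2(1 + 304.7895) = 8.2564

8.2564 bits/channel use


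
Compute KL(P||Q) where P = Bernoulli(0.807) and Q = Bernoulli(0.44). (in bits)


KL = p*log2(p/q) + (1-p)*log2((1-p)/(1-q)) = 0.807*log2(0.807/0.44) + 0.193*log2(0.193/0.56) = 0.4096

0.4096 bits


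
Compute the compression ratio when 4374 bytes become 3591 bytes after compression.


Ratio = original / compressed = 4374 / 3591 = 1.218

1.218


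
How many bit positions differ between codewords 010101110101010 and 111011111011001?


Count differing positions: ^ . ^ ^ ^ . . . ^ ^ ^ . . ^ ^ = 9 differences

9


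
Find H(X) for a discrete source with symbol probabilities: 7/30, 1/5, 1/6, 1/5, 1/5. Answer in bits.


H = -sum(p_i * log2(p_i)). Terms: -(7/30)*log2(7/30) = 0.489892; -(1/5)*log2(1/5) = 0.464386; -(1/6)*log2(1/6) = 0.430827; -(1/5)*log2(1/5) = 0.464386; -(1/5)*log2(1/5) = 0.464386. H = 0.489892 + 0.464386 + 0.430827 + 0.464386 + 0.464386 = 2.3139

2.3139 bits


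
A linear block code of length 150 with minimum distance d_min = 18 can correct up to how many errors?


Correction capability = floor((d-1)/2) = floor((18-1)/2) = 8

8 errors


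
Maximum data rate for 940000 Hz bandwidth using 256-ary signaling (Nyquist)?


Rate = 2 * B * log2(M) = 2 * 940000 * 8.0 = 15040000.0

15040000.0 bps


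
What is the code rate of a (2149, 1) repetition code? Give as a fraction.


Rate = k/n = 1/2149

1/2149


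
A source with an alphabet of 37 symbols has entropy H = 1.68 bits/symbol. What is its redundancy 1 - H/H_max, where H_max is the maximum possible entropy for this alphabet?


H_max = log2(K) = log2(37) = 5.2095 bits/symbol. Redundancy = 1 - H/H_max = 1 - 1.68/5.2095 = 1 - 0.3225 = 0.6775

0.6775


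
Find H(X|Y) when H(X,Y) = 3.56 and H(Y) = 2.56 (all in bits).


H(X|Y) = H(X,Y) - H(Y) = 3.56 - 2.56 = 1.0

1.0 bits


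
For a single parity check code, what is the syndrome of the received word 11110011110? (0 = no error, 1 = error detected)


Syndrome = XOR of all bits = 1 XOR 1 XOR 1 XOR 1 XOR 0 XOR 0 XOR 1 XOR 1 XOR 1 XOR 1 XOR 0 = 0

0


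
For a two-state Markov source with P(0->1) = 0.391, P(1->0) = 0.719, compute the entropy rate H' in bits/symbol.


Stationary distribution: pi_0 = p10/(p01+p10) = 0.6477, pi_1 = 0.3523. Entropy rate H' = pi_0*H(p01) + pi_1*H(p10) = 0.6477*0.9654 + 0.3523*0.8568 = 0.9272

0.9272 bits/symbol


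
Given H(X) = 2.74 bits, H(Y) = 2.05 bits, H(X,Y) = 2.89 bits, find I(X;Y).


I(X;Y) = H(X) + H(Y) - H(X,Y) = 2.74 + 2.05 - 2.89 = 1.9

1.9 bits


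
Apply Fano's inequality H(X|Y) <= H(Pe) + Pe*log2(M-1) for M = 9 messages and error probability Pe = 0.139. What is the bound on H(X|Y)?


H(Pe) = -Pe*log2(Pe) - (1-Pe)*log2(1-Pe) = -0.139*log2(0.139) - 0.861*log2(0.861) = 0.395711 + 0.185903 = 0.5816. Pe*log2(M-1) = 0.139*log2(8) = 0.417000. Bound = H(Pe) + Pe*log2(M-1) = 0.395711 + 0.185903 + 0.417000 = 0.9986

0.9986 bits


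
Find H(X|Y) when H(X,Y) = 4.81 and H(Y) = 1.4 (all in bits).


H(X|Y) = H(X,Y) - H(Y) = 4.81 - 1.4 = 3.41

3.41 bits


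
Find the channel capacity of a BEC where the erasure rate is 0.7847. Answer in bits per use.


C = 1 - epsilon = 1 - 0.7847 = 0.2153

0.2153 bits


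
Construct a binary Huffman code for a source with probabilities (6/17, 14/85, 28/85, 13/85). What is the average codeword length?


Huffman construction (repeatedly merge the two least-probable nodes; each merge adds 1 bit to every symbol beneath it): 13/85 + 14/85 = 27/85; 27/85 + 28/85 = 11/17; 6/17 + 11/17 = 1. Resulting codeword lengths (in the order the probabilities were given): (1, 3, 2, 3). L_avg = sum(p_i * l_i) = 6/17*1 + 14/85*3 + 28/85*2 + 13/85*3 = 167/85 = 1.9647

1.9647 bits


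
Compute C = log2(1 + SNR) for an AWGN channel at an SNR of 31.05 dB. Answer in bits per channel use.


SNR_linear = 10^(31.05/10) = 1273.5031; C = log2(1 + SNR_linear) = log2(1 + 1273.5031) = 10.3157

10.3157 bits/channel use


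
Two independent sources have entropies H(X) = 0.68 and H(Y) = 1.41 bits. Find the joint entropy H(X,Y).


For independent variables, H(X,Y) = H(X) + H(Y) = 0.68 + 1.41 = 2.09

2.09 bits


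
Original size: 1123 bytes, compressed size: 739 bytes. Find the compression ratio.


Ratio = original / compressed = 1123 / 739 = 1.5196

1.5196


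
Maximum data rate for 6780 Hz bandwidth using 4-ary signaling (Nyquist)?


Rate = 2 * B * log2(M) = 2 * 6780 * 2.0 = 27120.0

27120.0 bps


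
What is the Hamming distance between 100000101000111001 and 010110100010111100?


Count differing positions: ^ ^ . ^ ^ . . . ^ . ^ . . . . ^ . ^ = 8 differences

8


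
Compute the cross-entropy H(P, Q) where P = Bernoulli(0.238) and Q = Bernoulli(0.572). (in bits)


H(P,Q) = -p*log2(q) - (1-p)*log2(1-q). -0.238*log2(0.572) = 0.191807; -0.762*log2(0.428) = 0.932930. H(P,Q) = 0.191807 + 0.932930 = 1.1247

1.1247 bits


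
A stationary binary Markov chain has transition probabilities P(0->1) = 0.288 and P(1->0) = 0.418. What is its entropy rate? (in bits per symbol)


Stationary distribution: pi_0 = p10/(p01+p10) = 0.5921, pi_1 = 0.4079. Entropy rate H' = pi_0*H(p01) + pi_1*H(p10) = 0.5921*0.8661 + 0.4079*0.9805 = 0.9128

0.9128 bits/symbol


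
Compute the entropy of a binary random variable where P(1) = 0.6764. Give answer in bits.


H = -p*log2(p) - (1-p)*log2(1-p). -0.6764*log2(0.6764) = 0.381524; -0.3236*log2(0.3236) = 0.526729. H = 0.381524 + 0.526729 = 0.9083

0.9083 bits


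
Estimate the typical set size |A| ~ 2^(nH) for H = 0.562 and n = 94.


log2|A_typical| = nH = 94 * 0.562 = 52.828, so |A_typical| ~ 2^52.828 = 7.995e+15

7.995e+15


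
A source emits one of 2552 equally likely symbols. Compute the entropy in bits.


H = log2(n) = log2(2552) = 11.3174

11.3174 bits


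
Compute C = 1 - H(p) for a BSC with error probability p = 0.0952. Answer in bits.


H(p) = -p*log2(p) - (1-p)*log2(1-p) = -0.0952*log2(0.0952) - 0.9048*log2(0.9048) = 0.323004 + 0.130589 = 0.4536. C = 1 - H(p) = 1 - 0.4536 = 0.5464

0.5464 bits


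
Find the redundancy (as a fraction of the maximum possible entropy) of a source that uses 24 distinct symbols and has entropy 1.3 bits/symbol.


H_max = log2(K) = log2(24) = 4.585 bits/symbol. Redundancy = 1 - H/H_max = 1 - 1.3/4.585 = 1 - 0.2835 = 0.7165

0.7165


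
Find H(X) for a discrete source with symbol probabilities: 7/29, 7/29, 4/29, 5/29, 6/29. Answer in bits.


H = -sum(p_i * log2(p_i)). Terms: -(7/29)*log2(7/29) = 0.494979; -(7/29)*log2(7/29) = 0.494979; -(4/29)*log2(4/29) = 0.394204; -(5/29)*log2(5/29) = 0.437251; -(6/29)*log2(6/29) = 0.470280. H = 0.494979 + 0.494979 + 0.394204 + 0.437251 + 0.470280 = 2.2917

2.2917 bits


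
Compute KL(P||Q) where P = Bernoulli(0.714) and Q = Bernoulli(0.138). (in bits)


KL = p*log2(p/q) + (1-p)*log2((1-p)/(1-q)) = 0.714*log2(0.714/0.138) + 0.286*log2(0.286/0.862) = 1.2379

1.2379 bits


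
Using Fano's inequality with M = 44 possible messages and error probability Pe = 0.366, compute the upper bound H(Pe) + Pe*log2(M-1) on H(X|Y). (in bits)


H(Pe) = -Pe*log2(Pe) - (1-Pe)*log2(1-Pe) = -0.366*log2(0.366) - 0.634*log2(0.634) = 0.530731 + 0.416820 = 0.9476. Pe*log2(M-1) = 0.366*log2(43) = 1.986013. Bound = H(Pe) + Pe*log2(M-1) = 0.530731 + 0.416820 + 1.986013 = 2.9336

2.9336 bits


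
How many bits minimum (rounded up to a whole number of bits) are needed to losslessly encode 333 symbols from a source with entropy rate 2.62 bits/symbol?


Minimum bits >= n * H = 333 * 2.62 = 872.46, rounded up to a whole number of bits = 873

873 bits


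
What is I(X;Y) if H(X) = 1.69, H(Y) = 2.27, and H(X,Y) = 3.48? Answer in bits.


I(X;Y) = H(X) + H(Y) - H(X,Y) = 1.69 + 2.27 - 3.48 = 0.48

0.48 bits


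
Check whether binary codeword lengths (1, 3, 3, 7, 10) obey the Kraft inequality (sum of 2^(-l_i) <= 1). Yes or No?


Kraft sum = sum(2^(-l_i)) = 0.7588, need <= 1. Result: satisfied (a binary prefix-free code with these lengths exists)

Yes


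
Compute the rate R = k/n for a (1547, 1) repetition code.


Rate = k/n = 1/1547

1/1547


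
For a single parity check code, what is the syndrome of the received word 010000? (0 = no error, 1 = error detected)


Syndrome = XOR of all bits = 0 XOR 1 XOR 0 XOR 0 XOR 0 XOR 0 = 1

1


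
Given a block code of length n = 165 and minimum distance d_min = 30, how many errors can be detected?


Detection capability = d_min - 1 = 30 - 1 = 29

29 errors


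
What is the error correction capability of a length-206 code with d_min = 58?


Correction capability = floor((d-1)/2) = floor((58-1)/2) = 28

28 errors


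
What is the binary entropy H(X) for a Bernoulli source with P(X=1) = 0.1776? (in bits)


H = -p*log2(p) - (1-p)*log2(1-p). -0.1776*log2(0.1776) = 0.442809; -0.8224*log2(0.8224) = 0.231989. H = 0.442809 + 0.231989 = 0.6748

0.6748 bits


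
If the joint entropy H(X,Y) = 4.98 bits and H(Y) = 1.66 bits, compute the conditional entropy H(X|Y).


H(X|Y) = H(X,Y) - H(Y) = 4.98 - 1.66 = 3.32

3.32 bits


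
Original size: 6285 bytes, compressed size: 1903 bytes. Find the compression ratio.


Ratio = original / compressed = 6285 / 1903 = 3.3027

3.3027


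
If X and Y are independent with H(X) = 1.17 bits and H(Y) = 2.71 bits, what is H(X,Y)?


For independent variables, H(X,Y) = H(X) + H(Y) = 1.17 + 2.71 = 3.88

3.88 bits


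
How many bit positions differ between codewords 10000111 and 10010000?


Count differing positions: . . . ^ . ^ ^ ^ = 4 differences

4


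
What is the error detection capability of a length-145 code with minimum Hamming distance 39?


Detection capability = d_min - 1 = 39 - 1 = 38

38 errors


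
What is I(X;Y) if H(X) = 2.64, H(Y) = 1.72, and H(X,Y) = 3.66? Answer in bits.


I(X;Y) = H(X) + H(Y) - H(X,Y) = 2.64 + 1.72 - 3.66 = 0.7

0.7 bits


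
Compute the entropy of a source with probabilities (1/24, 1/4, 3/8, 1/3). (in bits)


H = -sum(p_i * log2(p_i)). Terms: -(1/24)*log2(1/24) = 0.191040; -(1/4)*log2(1/4) = 0.500000; -(3/8)*log2(3/8) = 0.530639; -(1/3)*log2(1/3) = 0.528321. H = 0.191040 + 0.500000 + 0.530639 + 0.528321 = 1.75

1.75 bits


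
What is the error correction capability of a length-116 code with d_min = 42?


Correction capability = floor((d-1)/2) = floor((42-1)/2) = 20

20 errors


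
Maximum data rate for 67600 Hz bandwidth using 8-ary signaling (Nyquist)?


Rate = 2 * B * log2(M) = 2 * 67600 * 3.0 = 405600.0

405600.0 bps


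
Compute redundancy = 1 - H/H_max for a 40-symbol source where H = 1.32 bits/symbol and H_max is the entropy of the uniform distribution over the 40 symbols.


H_max = log2(K) = log2(40) = 5.3219 bits/symbol. Redundancy = 1 - H/H_max = 1 - 1.32/5.3219 = 1 - 0.248 = 0.752

0.752


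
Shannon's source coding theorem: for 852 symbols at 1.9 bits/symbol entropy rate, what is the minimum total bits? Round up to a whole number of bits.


Minimum bits >= n * H = 852 * 1.9 = 1618.8, rounded up to a whole number of bits = 1619

1619 bits


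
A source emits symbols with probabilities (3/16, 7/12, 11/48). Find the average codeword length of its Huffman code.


Huffman construction (repeatedly merge the two least-probable nodes; each merge adds 1 bit to every symbol beneath it): 3/16 + 11/48 = 5/12; 5/12 + 7/12 = 1. Resulting codeword lengths (in the order the probabilities were given): (2, 1, 2). L_avg = sum(p_i * l_i) = 3/16*2 + 7/12*1 + 11/48*2 = 17/12 = 1.4167

1.4167 bits


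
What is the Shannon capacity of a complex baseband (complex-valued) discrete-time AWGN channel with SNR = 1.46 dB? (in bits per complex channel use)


SNR_linear = 10^(1.46/10) = 1.3996; C = log2(1 + SNR_linear) = log2(1 + 1.3996) = 1.2628

1.2628 bits/channel use


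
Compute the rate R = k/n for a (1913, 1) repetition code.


Rate = k/n = 1/1913

1/1913


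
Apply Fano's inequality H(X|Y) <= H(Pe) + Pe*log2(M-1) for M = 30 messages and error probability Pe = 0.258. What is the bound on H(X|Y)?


H(Pe) = -Pe*log2(Pe) - (1-Pe)*log2(1-Pe) = -0.258*log2(0.258) - 0.742*log2(0.742) = 0.504276 + 0.319438 = 0.8237. Pe*log2(M-1) = 0.258*log2(29) = 1.253359. Bound = H(Pe) + Pe*log2(M-1) = 0.504276 + 0.319438 + 1.253359 = 2.0771

2.0771 bits


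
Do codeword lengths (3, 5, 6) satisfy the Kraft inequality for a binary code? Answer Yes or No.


Kraft sum = sum(2^(-l_i)) = 0.1719, need <= 1. Result: satisfied (a binary prefix-free code with these lengths exists)

Yes


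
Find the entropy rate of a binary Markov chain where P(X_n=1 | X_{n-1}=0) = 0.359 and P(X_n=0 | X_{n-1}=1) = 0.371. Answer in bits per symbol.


Stationary distribution: pi_0 = p10/(p01+p10) = 0.5082, pi_1 = 0.4918. Entropy rate H' = pi_0*H(p01) + pi_1*H(p10) = 0.5082*0.9418 + 0.4918*0.9514 = 0.9466

0.9466 bits/symbol


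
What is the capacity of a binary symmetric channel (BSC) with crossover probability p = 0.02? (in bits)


H(p) = -p*log2(p) - (1-p)*log2(1-p) = -0.02*log2(0.02) - 0.98*log2(0.98) = 0.112877 + 0.028563 = 0.1414. C = 1 - H(p) = 1 - 0.1414 = 0.8586

0.8586 bits


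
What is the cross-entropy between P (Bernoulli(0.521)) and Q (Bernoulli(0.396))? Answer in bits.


H(P,Q) = -p*log2(q) - (1-p)*log2(1-q). -0.521*log2(0.396) = 0.696279; -0.479*log2(0.604) = 0.348415. H(P,Q) = 0.696279 + 0.348415 = 1.0447

1.0447 bits


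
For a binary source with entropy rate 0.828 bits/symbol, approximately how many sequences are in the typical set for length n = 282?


log2|A_typical| = nH = 282 * 0.828 = 233.496, so |A_typical| ~ 2^233.496 = 1.947e+70

1.947e+70


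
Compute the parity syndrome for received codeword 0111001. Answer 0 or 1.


Syndrome = XOR of all bits = 0 XOR 1 XOR 1 XOR 1 XOR 0 XOR 0 XOR 1 = 0

0


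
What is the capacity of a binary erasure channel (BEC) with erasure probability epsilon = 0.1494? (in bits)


C = 1 - epsilon = 1 - 0.1494 = 0.8506

0.8506 bits


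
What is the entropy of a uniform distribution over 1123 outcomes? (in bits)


H = log2(n) = log2(1123) = 10.1331

10.1331 bits


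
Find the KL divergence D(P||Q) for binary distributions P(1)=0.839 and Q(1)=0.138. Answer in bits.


KL = p*log2(p/q) + (1-p)*log2((1-p)/(1-q)) = 0.839*log2(0.839/0.138) + 0.161*log2(0.161/0.862) = 1.795

1.795 bits


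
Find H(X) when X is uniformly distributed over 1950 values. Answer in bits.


H = log2(n) = log2(1950) = 10.9293

10.9293 bits


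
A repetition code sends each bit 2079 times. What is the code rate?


Rate = k/n = 1/2079

1/2079


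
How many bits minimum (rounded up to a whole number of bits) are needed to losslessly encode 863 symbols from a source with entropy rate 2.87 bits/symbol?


Minimum bits >= n * H = 863 * 2.87 = 2476.81, rounded up to a whole number of bits = 2477

2477 bits


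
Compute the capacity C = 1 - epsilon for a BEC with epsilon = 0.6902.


C = 1 - epsilon = 1 - 0.6902 = 0.3098

0.3098 bits


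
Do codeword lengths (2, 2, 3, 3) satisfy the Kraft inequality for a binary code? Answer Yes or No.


Kraft sum = sum(2^(-l_i)) = 0.75, need <= 1. Result: satisfied (a binary prefix-free code with these lengths exists)

Yes


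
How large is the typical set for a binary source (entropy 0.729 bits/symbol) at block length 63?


log2|A_typical| = nH = 63 * 0.729 = 45.927, so |A_typical| ~ 2^45.927 = 6.690e+13

6.690e+13


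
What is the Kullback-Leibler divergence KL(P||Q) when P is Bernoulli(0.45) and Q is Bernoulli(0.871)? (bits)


KL = p*log2(p/q) + (1-p)*log2((1-p)/(1-q)) = 0.45*log2(0.45/0.871) + 0.55*log2(0.55/0.129) = 0.7219

0.7219 bits


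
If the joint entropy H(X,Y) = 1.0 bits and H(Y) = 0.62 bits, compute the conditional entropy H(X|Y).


H(X|Y) = H(X,Y) - H(Y) = 1.0 - 0.62 = 0.38

0.38 bits


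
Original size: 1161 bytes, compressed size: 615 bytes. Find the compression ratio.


Ratio = original / compressed = 1161 / 615 = 1.8878

1.8878


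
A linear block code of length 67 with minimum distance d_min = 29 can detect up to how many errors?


Detection capability = d_min - 1 = 29 - 1 = 28

28 errors


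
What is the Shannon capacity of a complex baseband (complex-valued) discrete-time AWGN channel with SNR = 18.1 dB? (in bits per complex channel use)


SNR_linear = 10^(18.1/10) = 64.5654; C = log2(1 + SNR_linear) = log2(1 + 64.5654) = 6.0349

6.0349 bits/channel use


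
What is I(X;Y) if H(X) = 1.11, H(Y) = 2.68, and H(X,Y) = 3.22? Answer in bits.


I(X;Y) = H(X) + H(Y) - H(X,Y) = 1.11 + 2.68 - 3.22 = 0.57

0.57 bits


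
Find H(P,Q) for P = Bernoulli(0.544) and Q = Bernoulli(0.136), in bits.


H(P,Q) = -p*log2(q) - (1-p)*log2(1-q). -0.544*log2(0.136) = 1.565807; -0.456*log2(0.864) = 0.096169. H(P,Q) = 1.565807 + 0.096169 = 1.662

1.662 bits


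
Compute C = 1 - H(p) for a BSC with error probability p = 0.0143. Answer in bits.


H(p) = -p*log2(p) - (1-p)*log2(1-p) = -0.0143*log2(0.0143) - 0.9857*log2(0.9857) = 0.087628 + 0.020482 = 0.1081. C = 1 - H(p) = 1 - 0.1081 = 0.8919

0.8919 bits


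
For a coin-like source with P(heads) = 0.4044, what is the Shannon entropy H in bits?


H = -p*log2(p) - (1-p)*log2(1-p). -0.4044*log2(0.4044) = 0.528205; -0.5956*log2(0.5956) = 0.445261. H = 0.528205 + 0.445261 = 0.9735

0.9735 bits


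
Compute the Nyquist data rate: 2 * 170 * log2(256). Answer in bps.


Rate = 2 * B * log2(M) = 2 * 170 * 8.0 = 2720.0

2720.0 bps


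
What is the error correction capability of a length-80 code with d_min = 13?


Correction capability = floor((d-1)/2) = floor((13-1)/2) = 6

6 errors


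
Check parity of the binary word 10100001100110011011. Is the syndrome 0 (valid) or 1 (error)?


Syndrome = XOR of all bits = 1 XOR 0 XOR 1 XOR 0 XOR 0 XOR 0 XOR 0 XOR 1 XOR 1 XOR 0 XOR 0 XOR 1 XOR 1 XOR 0 XOR 0 XOR 1 XOR 1 XOR 0 XOR 1 XOR 1 = 0

0


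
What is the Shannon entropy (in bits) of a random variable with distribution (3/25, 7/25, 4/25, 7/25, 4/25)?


H = -sum(p_i * log2(p_i)). Terms: -(3/25)*log2(3/25) = 0.367067; -(7/25)*log2(7/25) = 0.514220; -(4/25)*log2(4/25) = 0.423017; -(7/25)*log2(7/25) = 0.514220; -(4/25)*log2(4/25) = 0.423017. H = 0.367067 + 0.514220 + 0.423017 + 0.514220 + 0.423017 = 2.2415

2.2415 bits


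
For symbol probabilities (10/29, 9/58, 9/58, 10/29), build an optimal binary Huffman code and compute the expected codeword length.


Huffman construction (repeatedly merge the two least-probable nodes; each merge adds 1 bit to every symbol beneath it): 9/58 + 9/58 = 9/29; 9/29 + 10/29 = 19/29; 10/29 + 19/29 = 1. Resulting codeword lengths (in the order the probabilities were given): (2, 3, 3, 1). L_avg = sum(p_i * l_i) = 10/29*2 + 9/58*3 + 9/58*3 + 10/29*1 = 57/29 = 1.9655

1.9655 bits


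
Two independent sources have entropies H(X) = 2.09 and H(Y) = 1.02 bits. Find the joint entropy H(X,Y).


For independent variables, H(X,Y) = H(X) + H(Y) = 2.09 + 1.02 = 3.11

3.11 bits


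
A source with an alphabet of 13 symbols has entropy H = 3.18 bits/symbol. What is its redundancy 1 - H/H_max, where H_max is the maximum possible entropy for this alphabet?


H_max = log2(K) = log2(13) = 3.7004 bits/symbol. Redundancy = 1 - H/H_max = 1 - 3.18/3.7004 = 1 - 0.8594 = 0.1406

0.1406


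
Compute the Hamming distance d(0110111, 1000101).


Count differing positions: ^ ^ ^ . . ^ . = 4 differences

4


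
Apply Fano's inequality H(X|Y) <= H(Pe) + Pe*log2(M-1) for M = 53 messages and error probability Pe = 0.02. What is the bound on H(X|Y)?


H(Pe) = -Pe*log2(Pe) - (1-Pe)*log2(1-Pe) = -0.02*log2(0.02) - 0.98*log2(0.98) = 0.112877 + 0.028563 = 0.1414. Pe*log2(M-1) = 0.02*log2(52) = 0.114009. Bound = H(Pe) + Pe*log2(M-1) = 0.112877 + 0.028563 + 0.114009 = 0.2554

0.2554 bits


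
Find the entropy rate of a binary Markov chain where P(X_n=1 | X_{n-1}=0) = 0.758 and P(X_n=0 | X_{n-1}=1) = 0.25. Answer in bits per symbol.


Stationary distribution: pi_0 = p10/(p01+p10) = 0.248, pi_1 = 0.752. Entropy rate H' = pi_0*H(p01) + pi_1*H(p10) = 0.248*0.7984 + 0.752*0.8113 = 0.8081

0.8081 bits/symbol


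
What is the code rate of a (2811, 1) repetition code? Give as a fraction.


Rate = k/n = 1/2811

1/2811


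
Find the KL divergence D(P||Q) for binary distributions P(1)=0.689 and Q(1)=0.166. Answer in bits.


KL = p*log2(p/q) + (1-p)*log2((1-p)/(1-q)) = 0.689*log2(0.689/0.166) + 0.311*log2(0.311/0.834) = 0.9721

0.9721 bits


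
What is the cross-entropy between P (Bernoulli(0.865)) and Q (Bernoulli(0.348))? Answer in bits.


H(P,Q) = -p*log2(q) - (1-p)*log2(1-q). -0.865*log2(0.348) = 1.317257; -0.135*log2(0.652) = 0.083303. H(P,Q) = 1.317257 + 0.083303 = 1.4006

1.4006 bits


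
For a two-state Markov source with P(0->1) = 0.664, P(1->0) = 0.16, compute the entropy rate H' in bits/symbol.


Stationary distribution: pi_0 = p10/(p01+p10) = 0.1942, pi_1 = 0.8058. Entropy rate H' = pi_0*H(p01) + pi_1*H(p10) = 0.1942*0.9209 + 0.8058*0.6343 = 0.69

0.69 bits/symbol


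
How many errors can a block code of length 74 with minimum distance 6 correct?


Correction capability = floor((d-1)/2) = floor((6-1)/2) = 2

2 errors


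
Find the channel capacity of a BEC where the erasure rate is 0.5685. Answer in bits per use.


C = 1 - epsilon = 1 - 0.5685 = 0.4315

0.4315 bits


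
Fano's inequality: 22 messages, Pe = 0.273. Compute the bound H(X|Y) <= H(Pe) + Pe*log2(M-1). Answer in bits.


H(Pe) = -Pe*log2(Pe) - (1-Pe)*log2(1-Pe) = -0.273*log2(0.273) - 0.727*log2(0.727) = 0.511336 + 0.334400 = 0.8457. Pe*log2(M-1) = 0.273*log2(21) = 1.199103. Bound = H(Pe) + Pe*log2(M-1) = 0.511336 + 0.334400 + 1.199103 = 2.0448

2.0448 bits


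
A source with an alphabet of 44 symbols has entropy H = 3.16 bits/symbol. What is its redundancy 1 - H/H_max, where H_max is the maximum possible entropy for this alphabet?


H_max = log2(K) = log2(44) = 5.4594 bits/symbol. Redundancy = 1 - H/H_max = 1 - 3.16/5.4594 = 1 - 0.5788 = 0.4212

0.4212


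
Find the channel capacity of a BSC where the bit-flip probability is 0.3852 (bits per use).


H(p) = -p*log2(p) - (1-p)*log2(1-p) = -0.3852*log2(0.3852) - 0.6148*log2(0.6148) = 0.530159 + 0.431473 = 0.9616. C = 1 - H(p) = 1 - 0.9616 = 0.0384

0.0384 bits


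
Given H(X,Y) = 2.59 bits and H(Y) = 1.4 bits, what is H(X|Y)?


H(X|Y) = H(X,Y) - H(Y) = 2.59 - 1.4 = 1.19

1.19 bits


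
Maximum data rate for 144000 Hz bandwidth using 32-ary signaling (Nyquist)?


Rate = 2 * B * log2(M) = 2 * 144000 * 5.0 = 1440000.0

1440000.0 bps


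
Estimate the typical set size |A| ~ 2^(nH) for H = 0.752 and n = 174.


log2|A_typical| = nH = 174 * 0.752 = 130.848, so |A_typical| ~ 2^130.848 = 2.450e+39

2.450e+39


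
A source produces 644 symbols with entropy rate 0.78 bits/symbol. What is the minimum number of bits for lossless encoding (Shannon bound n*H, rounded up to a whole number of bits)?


Minimum bits >= n * H = 644 * 0.78 = 502.32, rounded up to a whole number of bits = 503

503 bits


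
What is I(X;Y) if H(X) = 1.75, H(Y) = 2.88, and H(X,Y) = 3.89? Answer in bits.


I(X;Y) = H(X) + H(Y) - H(X,Y) = 1.75 + 2.88 - 3.89 = 0.74

0.74 bits


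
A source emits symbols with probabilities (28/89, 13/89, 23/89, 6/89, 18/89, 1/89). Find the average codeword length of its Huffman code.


Huffman construction (repeatedly merge the two least-probable nodes; each merge adds 1 bit to every symbol beneath it): 1/89 + 6/89 = 7/89; 7/89 + 13/89 = 20/89; 18/89 + 20/89 = 38/89; 23/89 + 28/89 = 51/89; 38/89 + 51/89 = 1. Resulting codeword lengths (in the order the probabilities were given): (2, 3, 2, 4, 2, 4). L_avg = sum(p_i * l_i) = 28/89*2 + 13/89*3 + 23/89*2 + 6/89*4 + 18/89*2 + 1/89*4 = 205/89 = 2.3034

2.3034 bits


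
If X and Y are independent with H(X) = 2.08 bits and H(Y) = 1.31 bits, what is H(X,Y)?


For independent variables, H(X,Y) = H(X) + H(Y) = 2.08 + 1.31 = 3.39

3.39 bits


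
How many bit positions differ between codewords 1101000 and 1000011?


Count differing positions: . ^ . ^ . ^ ^ = 4 differences

4


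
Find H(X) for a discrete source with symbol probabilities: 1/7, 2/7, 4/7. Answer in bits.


H = -sum(p_i * log2(p_i)). Terms: -(1/7)*log2(1/7) = 0.401051; -(2/7)*log2(2/7) = 0.516387; -(4/7)*log2(4/7) = 0.461346. H = 0.401051 + 0.516387 + 0.461346 = 1.3788

1.3788 bits


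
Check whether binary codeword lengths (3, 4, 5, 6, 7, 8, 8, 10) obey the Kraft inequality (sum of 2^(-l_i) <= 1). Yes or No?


Kraft sum = sum(2^(-l_i)) = 0.251, need <= 1. Result: satisfied (a binary prefix-free code with these lengths exists)

Yes


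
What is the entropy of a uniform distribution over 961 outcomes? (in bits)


H = log2(n) = log2(961) = 9.9084

9.9084 bits


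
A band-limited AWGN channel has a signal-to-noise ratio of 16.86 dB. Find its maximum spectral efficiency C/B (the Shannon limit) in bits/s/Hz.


SNR_linear = 10^(16.86/10) = 48.5289; C/B = log2(1 + SNR_linear) = log2(1 + 48.5289) = 5.6302

5.6302 bits/s/Hz


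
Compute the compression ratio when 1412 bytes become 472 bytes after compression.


Ratio = original / compressed = 1412 / 472 = 2.9915

2.9915


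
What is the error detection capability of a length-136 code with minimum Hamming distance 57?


Detection capability = d_min - 1 = 57 - 1 = 56

56 errors
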